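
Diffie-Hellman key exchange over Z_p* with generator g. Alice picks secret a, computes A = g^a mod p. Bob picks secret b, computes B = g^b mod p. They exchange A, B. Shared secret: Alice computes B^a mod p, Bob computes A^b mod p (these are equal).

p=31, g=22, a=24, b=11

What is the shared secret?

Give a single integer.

A = 22^24 mod 31  (bits of 24 = 11000)
  bit 0 = 1: r = r^2 * 22 mod 31 = 1^2 * 22 = 1*22 = 22
  bit 1 = 1: r = r^2 * 22 mod 31 = 22^2 * 22 = 19*22 = 15
  bit 2 = 0: r = r^2 mod 31 = 15^2 = 8
  bit 3 = 0: r = r^2 mod 31 = 8^2 = 2
  bit 4 = 0: r = r^2 mod 31 = 2^2 = 4
  -> A = 4
B = 22^11 mod 31  (bits of 11 = 1011)
  bit 0 = 1: r = r^2 * 22 mod 31 = 1^2 * 22 = 1*22 = 22
  bit 1 = 0: r = r^2 mod 31 = 22^2 = 19
  bit 2 = 1: r = r^2 * 22 mod 31 = 19^2 * 22 = 20*22 = 6
  bit 3 = 1: r = r^2 * 22 mod 31 = 6^2 * 22 = 5*22 = 17
  -> B = 17
s = B^a = 17^24 mod 31  (bits of 24 = 11000)
  bit 0 = 1: r = r^2 * 17 mod 31 = 1^2 * 17 = 1*17 = 17
  bit 1 = 1: r = r^2 * 17 mod 31 = 17^2 * 17 = 10*17 = 15
  bit 2 = 0: r = r^2 mod 31 = 15^2 = 8
  bit 3 = 0: r = r^2 mod 31 = 8^2 = 2
  bit 4 = 0: r = r^2 mod 31 = 2^2 = 4
  -> s = B^a = 4

Answer: 4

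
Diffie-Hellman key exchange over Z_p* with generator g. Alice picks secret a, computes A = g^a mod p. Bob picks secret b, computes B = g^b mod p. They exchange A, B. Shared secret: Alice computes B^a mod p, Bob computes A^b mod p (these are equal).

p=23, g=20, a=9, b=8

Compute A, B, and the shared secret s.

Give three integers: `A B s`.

A = 20^9 mod 23  (bits of 9 = 1001)
  bit 0 = 1: r = r^2 * 20 mod 23 = 1^2 * 20 = 1*20 = 20
  bit 1 = 0: r = r^2 mod 23 = 20^2 = 9
  bit 2 = 0: r = r^2 mod 23 = 9^2 = 12
  bit 3 = 1: r = r^2 * 20 mod 23 = 12^2 * 20 = 6*20 = 5
  -> A = 5
B = 20^8 mod 23  (bits of 8 = 1000)
  bit 0 = 1: r = r^2 * 20 mod 23 = 1^2 * 20 = 1*20 = 20
  bit 1 = 0: r = r^2 mod 23 = 20^2 = 9
  bit 2 = 0: r = r^2 mod 23 = 9^2 = 12
  bit 3 = 0: r = r^2 mod 23 = 12^2 = 6
  -> B = 6
s = B^a = 6^9 mod 23  (bits of 9 = 1001)
  bit 0 = 1: r = r^2 * 6 mod 23 = 1^2 * 6 = 1*6 = 6
  bit 1 = 0: r = r^2 mod 23 = 6^2 = 13
  bit 2 = 0: r = r^2 mod 23 = 13^2 = 8
  bit 3 = 1: r = r^2 * 6 mod 23 = 8^2 * 6 = 18*6 = 16
  -> s = B^a = 16

Answer: 5 6 16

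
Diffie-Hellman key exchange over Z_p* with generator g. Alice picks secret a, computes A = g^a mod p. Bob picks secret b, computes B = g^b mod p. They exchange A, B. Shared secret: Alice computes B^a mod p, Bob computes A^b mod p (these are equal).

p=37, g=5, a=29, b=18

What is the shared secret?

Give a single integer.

Answer: 36

Derivation:
A = 5^29 mod 37  (bits of 29 = 11101)
  bit 0 = 1: r = r^2 * 5 mod 37 = 1^2 * 5 = 1*5 = 5
  bit 1 = 1: r = r^2 * 5 mod 37 = 5^2 * 5 = 25*5 = 14
  bit 2 = 1: r = r^2 * 5 mod 37 = 14^2 * 5 = 11*5 = 18
  bit 3 = 0: r = r^2 mod 37 = 18^2 = 28
  bit 4 = 1: r = r^2 * 5 mod 37 = 28^2 * 5 = 7*5 = 35
  -> A = 35
B = 5^18 mod 37  (bits of 18 = 10010)
  bit 0 = 1: r = r^2 * 5 mod 37 = 1^2 * 5 = 1*5 = 5
  bit 1 = 0: r = r^2 mod 37 = 5^2 = 25
  bit 2 = 0: r = r^2 mod 37 = 25^2 = 33
  bit 3 = 1: r = r^2 * 5 mod 37 = 33^2 * 5 = 16*5 = 6
  bit 4 = 0: r = r^2 mod 37 = 6^2 = 36
  -> B = 36
s = B^a = 36^29 mod 37  (bits of 29 = 11101)
  bit 0 = 1: r = r^2 * 36 mod 37 = 1^2 * 36 = 1*36 = 36
  bit 1 = 1: r = r^2 * 36 mod 37 = 36^2 * 36 = 1*36 = 36
  bit 2 = 1: r = r^2 * 36 mod 37 = 36^2 * 36 = 1*36 = 36
  bit 3 = 0: r = r^2 mod 37 = 36^2 = 1
  bit 4 = 1: r = r^2 * 36 mod 37 = 1^2 * 36 = 1*36 = 36
  -> s = B^a = 36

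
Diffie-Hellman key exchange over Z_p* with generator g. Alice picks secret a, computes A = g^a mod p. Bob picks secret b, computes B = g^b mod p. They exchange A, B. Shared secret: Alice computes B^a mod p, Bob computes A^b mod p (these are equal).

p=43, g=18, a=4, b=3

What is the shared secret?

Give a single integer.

Answer: 4

Derivation:
A = 18^4 mod 43  (bits of 4 = 100)
  bit 0 = 1: r = r^2 * 18 mod 43 = 1^2 * 18 = 1*18 = 18
  bit 1 = 0: r = r^2 mod 43 = 18^2 = 23
  bit 2 = 0: r = r^2 mod 43 = 23^2 = 13
  -> A = 13
B = 18^3 mod 43  (bits of 3 = 11)
  bit 0 = 1: r = r^2 * 18 mod 43 = 1^2 * 18 = 1*18 = 18
  bit 1 = 1: r = r^2 * 18 mod 43 = 18^2 * 18 = 23*18 = 27
  -> B = 27
s = B^a = 27^4 mod 43  (bits of 4 = 100)
  bit 0 = 1: r = r^2 * 27 mod 43 = 1^2 * 27 = 1*27 = 27
  bit 1 = 0: r = r^2 mod 43 = 27^2 = 41
  bit 2 = 0: r = r^2 mod 43 = 41^2 = 4
  -> s = B^a = 4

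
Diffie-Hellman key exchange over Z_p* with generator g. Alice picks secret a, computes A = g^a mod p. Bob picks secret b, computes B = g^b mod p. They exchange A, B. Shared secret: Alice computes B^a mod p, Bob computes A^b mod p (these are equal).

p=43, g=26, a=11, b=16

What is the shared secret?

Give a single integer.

A = 26^11 mod 43  (bits of 11 = 1011)
  bit 0 = 1: r = r^2 * 26 mod 43 = 1^2 * 26 = 1*26 = 26
  bit 1 = 0: r = r^2 mod 43 = 26^2 = 31
  bit 2 = 1: r = r^2 * 26 mod 43 = 31^2 * 26 = 15*26 = 3
  bit 3 = 1: r = r^2 * 26 mod 43 = 3^2 * 26 = 9*26 = 19
  -> A = 19
B = 26^16 mod 43  (bits of 16 = 10000)
  bit 0 = 1: r = r^2 * 26 mod 43 = 1^2 * 26 = 1*26 = 26
  bit 1 = 0: r = r^2 mod 43 = 26^2 = 31
  bit 2 = 0: r = r^2 mod 43 = 31^2 = 15
  bit 3 = 0: r = r^2 mod 43 = 15^2 = 10
  bit 4 = 0: r = r^2 mod 43 = 10^2 = 14
  -> B = 14
s = B^a = 14^11 mod 43  (bits of 11 = 1011)
  bit 0 = 1: r = r^2 * 14 mod 43 = 1^2 * 14 = 1*14 = 14
  bit 1 = 0: r = r^2 mod 43 = 14^2 = 24
  bit 2 = 1: r = r^2 * 14 mod 43 = 24^2 * 14 = 17*14 = 23
  bit 3 = 1: r = r^2 * 14 mod 43 = 23^2 * 14 = 13*14 = 10
  -> s = B^a = 10

Answer: 10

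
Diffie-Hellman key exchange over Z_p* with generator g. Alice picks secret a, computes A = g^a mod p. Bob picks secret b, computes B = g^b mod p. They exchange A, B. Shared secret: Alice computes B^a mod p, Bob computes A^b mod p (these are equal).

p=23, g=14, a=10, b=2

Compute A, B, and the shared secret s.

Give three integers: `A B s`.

Answer: 18 12 2

Derivation:
A = 14^10 mod 23  (bits of 10 = 1010)
  bit 0 = 1: r = r^2 * 14 mod 23 = 1^2 * 14 = 1*14 = 14
  bit 1 = 0: r = r^2 mod 23 = 14^2 = 12
  bit 2 = 1: r = r^2 * 14 mod 23 = 12^2 * 14 = 6*14 = 15
  bit 3 = 0: r = r^2 mod 23 = 15^2 = 18
  -> A = 18
B = 14^2 mod 23  (bits of 2 = 10)
  bit 0 = 1: r = r^2 * 14 mod 23 = 1^2 * 14 = 1*14 = 14
  bit 1 = 0: r = r^2 mod 23 = 14^2 = 12
  -> B = 12
s = B^a = 12^10 mod 23  (bits of 10 = 1010)
  bit 0 = 1: r = r^2 * 12 mod 23 = 1^2 * 12 = 1*12 = 12
  bit 1 = 0: r = r^2 mod 23 = 12^2 = 6
  bit 2 = 1: r = r^2 * 12 mod 23 = 6^2 * 12 = 13*12 = 18
  bit 3 = 0: r = r^2 mod 23 = 18^2 = 2
  -> s = B^a = 2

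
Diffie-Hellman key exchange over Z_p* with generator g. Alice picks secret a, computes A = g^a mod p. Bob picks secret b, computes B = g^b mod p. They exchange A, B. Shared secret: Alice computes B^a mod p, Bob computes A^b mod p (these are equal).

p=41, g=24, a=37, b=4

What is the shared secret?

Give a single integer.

A = 24^37 mod 41  (bits of 37 = 100101)
  bit 0 = 1: r = r^2 * 24 mod 41 = 1^2 * 24 = 1*24 = 24
  bit 1 = 0: r = r^2 mod 41 = 24^2 = 2
  bit 2 = 0: r = r^2 mod 41 = 2^2 = 4
  bit 3 = 1: r = r^2 * 24 mod 41 = 4^2 * 24 = 16*24 = 15
  bit 4 = 0: r = r^2 mod 41 = 15^2 = 20
  bit 5 = 1: r = r^2 * 24 mod 41 = 20^2 * 24 = 31*24 = 6
  -> A = 6
B = 24^4 mod 41  (bits of 4 = 100)
  bit 0 = 1: r = r^2 * 24 mod 41 = 1^2 * 24 = 1*24 = 24
  bit 1 = 0: r = r^2 mod 41 = 24^2 = 2
  bit 2 = 0: r = r^2 mod 41 = 2^2 = 4
  -> B = 4
s = B^a = 4^37 mod 41  (bits of 37 = 100101)
  bit 0 = 1: r = r^2 * 4 mod 41 = 1^2 * 4 = 1*4 = 4
  bit 1 = 0: r = r^2 mod 41 = 4^2 = 16
  bit 2 = 0: r = r^2 mod 41 = 16^2 = 10
  bit 3 = 1: r = r^2 * 4 mod 41 = 10^2 * 4 = 18*4 = 31
  bit 4 = 0: r = r^2 mod 41 = 31^2 = 18
  bit 5 = 1: r = r^2 * 4 mod 41 = 18^2 * 4 = 37*4 = 25
  -> s = B^a = 25

Answer: 25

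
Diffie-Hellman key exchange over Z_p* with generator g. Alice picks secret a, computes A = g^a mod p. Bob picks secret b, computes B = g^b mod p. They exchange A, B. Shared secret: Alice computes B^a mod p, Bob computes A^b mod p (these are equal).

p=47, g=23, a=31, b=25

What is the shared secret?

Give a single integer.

A = 23^31 mod 47  (bits of 31 = 11111)
  bit 0 = 1: r = r^2 * 23 mod 47 = 1^2 * 23 = 1*23 = 23
  bit 1 = 1: r = r^2 * 23 mod 47 = 23^2 * 23 = 12*23 = 41
  bit 2 = 1: r = r^2 * 23 mod 47 = 41^2 * 23 = 36*23 = 29
  bit 3 = 1: r = r^2 * 23 mod 47 = 29^2 * 23 = 42*23 = 26
  bit 4 = 1: r = r^2 * 23 mod 47 = 26^2 * 23 = 18*23 = 38
  -> A = 38
B = 23^25 mod 47  (bits of 25 = 11001)
  bit 0 = 1: r = r^2 * 23 mod 47 = 1^2 * 23 = 1*23 = 23
  bit 1 = 1: r = r^2 * 23 mod 47 = 23^2 * 23 = 12*23 = 41
  bit 2 = 0: r = r^2 mod 47 = 41^2 = 36
  bit 3 = 0: r = r^2 mod 47 = 36^2 = 27
  bit 4 = 1: r = r^2 * 23 mod 47 = 27^2 * 23 = 24*23 = 35
  -> B = 35
s = B^a = 35^31 mod 47  (bits of 31 = 11111)
  bit 0 = 1: r = r^2 * 35 mod 47 = 1^2 * 35 = 1*35 = 35
  bit 1 = 1: r = r^2 * 35 mod 47 = 35^2 * 35 = 3*35 = 11
  bit 2 = 1: r = r^2 * 35 mod 47 = 11^2 * 35 = 27*35 = 5
  bit 3 = 1: r = r^2 * 35 mod 47 = 5^2 * 35 = 25*35 = 29
  bit 4 = 1: r = r^2 * 35 mod 47 = 29^2 * 35 = 42*35 = 13
  -> s = B^a = 13

Answer: 13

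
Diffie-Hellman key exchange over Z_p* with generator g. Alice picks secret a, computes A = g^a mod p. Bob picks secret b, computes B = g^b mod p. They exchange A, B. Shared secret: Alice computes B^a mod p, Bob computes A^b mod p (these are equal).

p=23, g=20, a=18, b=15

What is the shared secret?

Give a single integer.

Answer: 16

Derivation:
A = 20^18 mod 23  (bits of 18 = 10010)
  bit 0 = 1: r = r^2 * 20 mod 23 = 1^2 * 20 = 1*20 = 20
  bit 1 = 0: r = r^2 mod 23 = 20^2 = 9
  bit 2 = 0: r = r^2 mod 23 = 9^2 = 12
  bit 3 = 1: r = r^2 * 20 mod 23 = 12^2 * 20 = 6*20 = 5
  bit 4 = 0: r = r^2 mod 23 = 5^2 = 2
  -> A = 2
B = 20^15 mod 23  (bits of 15 = 1111)
  bit 0 = 1: r = r^2 * 20 mod 23 = 1^2 * 20 = 1*20 = 20
  bit 1 = 1: r = r^2 * 20 mod 23 = 20^2 * 20 = 9*20 = 19
  bit 2 = 1: r = r^2 * 20 mod 23 = 19^2 * 20 = 16*20 = 21
  bit 3 = 1: r = r^2 * 20 mod 23 = 21^2 * 20 = 4*20 = 11
  -> B = 11
s = B^a = 11^18 mod 23  (bits of 18 = 10010)
  bit 0 = 1: r = r^2 * 11 mod 23 = 1^2 * 11 = 1*11 = 11
  bit 1 = 0: r = r^2 mod 23 = 11^2 = 6
  bit 2 = 0: r = r^2 mod 23 = 6^2 = 13
  bit 3 = 1: r = r^2 * 11 mod 23 = 13^2 * 11 = 8*11 = 19
  bit 4 = 0: r = r^2 mod 23 = 19^2 = 16
  -> s = B^a = 16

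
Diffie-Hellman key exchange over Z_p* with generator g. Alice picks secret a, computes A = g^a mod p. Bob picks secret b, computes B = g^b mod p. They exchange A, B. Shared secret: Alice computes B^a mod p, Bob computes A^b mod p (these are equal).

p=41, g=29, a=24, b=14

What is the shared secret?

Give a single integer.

A = 29^24 mod 41  (bits of 24 = 11000)
  bit 0 = 1: r = r^2 * 29 mod 41 = 1^2 * 29 = 1*29 = 29
  bit 1 = 1: r = r^2 * 29 mod 41 = 29^2 * 29 = 21*29 = 35
  bit 2 = 0: r = r^2 mod 41 = 35^2 = 36
  bit 3 = 0: r = r^2 mod 41 = 36^2 = 25
  bit 4 = 0: r = r^2 mod 41 = 25^2 = 10
  -> A = 10
B = 29^14 mod 41  (bits of 14 = 1110)
  bit 0 = 1: r = r^2 * 29 mod 41 = 1^2 * 29 = 1*29 = 29
  bit 1 = 1: r = r^2 * 29 mod 41 = 29^2 * 29 = 21*29 = 35
  bit 2 = 1: r = r^2 * 29 mod 41 = 35^2 * 29 = 36*29 = 19
  bit 3 = 0: r = r^2 mod 41 = 19^2 = 33
  -> B = 33
s = B^a = 33^24 mod 41  (bits of 24 = 11000)
  bit 0 = 1: r = r^2 * 33 mod 41 = 1^2 * 33 = 1*33 = 33
  bit 1 = 1: r = r^2 * 33 mod 41 = 33^2 * 33 = 23*33 = 21
  bit 2 = 0: r = r^2 mod 41 = 21^2 = 31
  bit 3 = 0: r = r^2 mod 41 = 31^2 = 18
  bit 4 = 0: r = r^2 mod 41 = 18^2 = 37
  -> s = B^a = 37

Answer: 37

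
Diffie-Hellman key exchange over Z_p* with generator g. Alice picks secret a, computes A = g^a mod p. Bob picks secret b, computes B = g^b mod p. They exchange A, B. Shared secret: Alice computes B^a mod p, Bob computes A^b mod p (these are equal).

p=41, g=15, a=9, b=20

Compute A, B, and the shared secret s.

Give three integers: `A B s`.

Answer: 24 40 40

Derivation:
A = 15^9 mod 41  (bits of 9 = 1001)
  bit 0 = 1: r = r^2 * 15 mod 41 = 1^2 * 15 = 1*15 = 15
  bit 1 = 0: r = r^2 mod 41 = 15^2 = 20
  bit 2 = 0: r = r^2 mod 41 = 20^2 = 31
  bit 3 = 1: r = r^2 * 15 mod 41 = 31^2 * 15 = 18*15 = 24
  -> A = 24
B = 15^20 mod 41  (bits of 20 = 10100)
  bit 0 = 1: r = r^2 * 15 mod 41 = 1^2 * 15 = 1*15 = 15
  bit 1 = 0: r = r^2 mod 41 = 15^2 = 20
  bit 2 = 1: r = r^2 * 15 mod 41 = 20^2 * 15 = 31*15 = 14
  bit 3 = 0: r = r^2 mod 41 = 14^2 = 32
  bit 4 = 0: r = r^2 mod 41 = 32^2 = 40
  -> B = 40
s = B^a = 40^9 mod 41  (bits of 9 = 1001)
  bit 0 = 1: r = r^2 * 40 mod 41 = 1^2 * 40 = 1*40 = 40
  bit 1 = 0: r = r^2 mod 41 = 40^2 = 1
  bit 2 = 0: r = r^2 mod 41 = 1^2 = 1
  bit 3 = 1: r = r^2 * 40 mod 41 = 1^2 * 40 = 1*40 = 40
  -> s = B^a = 40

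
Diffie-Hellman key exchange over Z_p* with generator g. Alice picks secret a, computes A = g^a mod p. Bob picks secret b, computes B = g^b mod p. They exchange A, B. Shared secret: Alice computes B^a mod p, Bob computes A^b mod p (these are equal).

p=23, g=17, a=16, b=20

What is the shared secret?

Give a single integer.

Answer: 6

Derivation:
A = 17^16 mod 23  (bits of 16 = 10000)
  bit 0 = 1: r = r^2 * 17 mod 23 = 1^2 * 17 = 1*17 = 17
  bit 1 = 0: r = r^2 mod 23 = 17^2 = 13
  bit 2 = 0: r = r^2 mod 23 = 13^2 = 8
  bit 3 = 0: r = r^2 mod 23 = 8^2 = 18
  bit 4 = 0: r = r^2 mod 23 = 18^2 = 2
  -> A = 2
B = 17^20 mod 23  (bits of 20 = 10100)
  bit 0 = 1: r = r^2 * 17 mod 23 = 1^2 * 17 = 1*17 = 17
  bit 1 = 0: r = r^2 mod 23 = 17^2 = 13
  bit 2 = 1: r = r^2 * 17 mod 23 = 13^2 * 17 = 8*17 = 21
  bit 3 = 0: r = r^2 mod 23 = 21^2 = 4
  bit 4 = 0: r = r^2 mod 23 = 4^2 = 16
  -> B = 16
s = B^a = 16^16 mod 23  (bits of 16 = 10000)
  bit 0 = 1: r = r^2 * 16 mod 23 = 1^2 * 16 = 1*16 = 16
  bit 1 = 0: r = r^2 mod 23 = 16^2 = 3
  bit 2 = 0: r = r^2 mod 23 = 3^2 = 9
  bit 3 = 0: r = r^2 mod 23 = 9^2 = 12
  bit 4 = 0: r = r^2 mod 23 = 12^2 = 6
  -> s = B^a = 6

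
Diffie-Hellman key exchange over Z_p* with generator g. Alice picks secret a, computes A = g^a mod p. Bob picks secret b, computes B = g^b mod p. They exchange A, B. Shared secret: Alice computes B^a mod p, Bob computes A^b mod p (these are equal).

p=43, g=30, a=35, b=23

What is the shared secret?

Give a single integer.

A = 30^35 mod 43  (bits of 35 = 100011)
  bit 0 = 1: r = r^2 * 30 mod 43 = 1^2 * 30 = 1*30 = 30
  bit 1 = 0: r = r^2 mod 43 = 30^2 = 40
  bit 2 = 0: r = r^2 mod 43 = 40^2 = 9
  bit 3 = 0: r = r^2 mod 43 = 9^2 = 38
  bit 4 = 1: r = r^2 * 30 mod 43 = 38^2 * 30 = 25*30 = 19
  bit 5 = 1: r = r^2 * 30 mod 43 = 19^2 * 30 = 17*30 = 37
  -> A = 37
B = 30^23 mod 43  (bits of 23 = 10111)
  bit 0 = 1: r = r^2 * 30 mod 43 = 1^2 * 30 = 1*30 = 30
  bit 1 = 0: r = r^2 mod 43 = 30^2 = 40
  bit 2 = 1: r = r^2 * 30 mod 43 = 40^2 * 30 = 9*30 = 12
  bit 3 = 1: r = r^2 * 30 mod 43 = 12^2 * 30 = 15*30 = 20
  bit 4 = 1: r = r^2 * 30 mod 43 = 20^2 * 30 = 13*30 = 3
  -> B = 3
s = B^a = 3^35 mod 43  (bits of 35 = 100011)
  bit 0 = 1: r = r^2 * 3 mod 43 = 1^2 * 3 = 1*3 = 3
  bit 1 = 0: r = r^2 mod 43 = 3^2 = 9
  bit 2 = 0: r = r^2 mod 43 = 9^2 = 38
  bit 3 = 0: r = r^2 mod 43 = 38^2 = 25
  bit 4 = 1: r = r^2 * 3 mod 43 = 25^2 * 3 = 23*3 = 26
  bit 5 = 1: r = r^2 * 3 mod 43 = 26^2 * 3 = 31*3 = 7
  -> s = B^a = 7

Answer: 7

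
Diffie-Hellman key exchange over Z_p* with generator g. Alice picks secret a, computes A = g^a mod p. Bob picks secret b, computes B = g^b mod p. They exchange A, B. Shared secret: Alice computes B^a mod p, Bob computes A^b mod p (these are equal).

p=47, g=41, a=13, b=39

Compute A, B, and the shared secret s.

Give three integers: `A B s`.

Answer: 13 35 41

Derivation:
A = 41^13 mod 47  (bits of 13 = 1101)
  bit 0 = 1: r = r^2 * 41 mod 47 = 1^2 * 41 = 1*41 = 41
  bit 1 = 1: r = r^2 * 41 mod 47 = 41^2 * 41 = 36*41 = 19
  bit 2 = 0: r = r^2 mod 47 = 19^2 = 32
  bit 3 = 1: r = r^2 * 41 mod 47 = 32^2 * 41 = 37*41 = 13
  -> A = 13
B = 41^39 mod 47  (bits of 39 = 100111)
  bit 0 = 1: r = r^2 * 41 mod 47 = 1^2 * 41 = 1*41 = 41
  bit 1 = 0: r = r^2 mod 47 = 41^2 = 36
  bit 2 = 0: r = r^2 mod 47 = 36^2 = 27
  bit 3 = 1: r = r^2 * 41 mod 47 = 27^2 * 41 = 24*41 = 44
  bit 4 = 1: r = r^2 * 41 mod 47 = 44^2 * 41 = 9*41 = 40
  bit 5 = 1: r = r^2 * 41 mod 47 = 40^2 * 41 = 2*41 = 35
  -> B = 35
s = B^a = 35^13 mod 47  (bits of 13 = 1101)
  bit 0 = 1: r = r^2 * 35 mod 47 = 1^2 * 35 = 1*35 = 35
  bit 1 = 1: r = r^2 * 35 mod 47 = 35^2 * 35 = 3*35 = 11
  bit 2 = 0: r = r^2 mod 47 = 11^2 = 27
  bit 3 = 1: r = r^2 * 35 mod 47 = 27^2 * 35 = 24*35 = 41
  -> s = B^a = 41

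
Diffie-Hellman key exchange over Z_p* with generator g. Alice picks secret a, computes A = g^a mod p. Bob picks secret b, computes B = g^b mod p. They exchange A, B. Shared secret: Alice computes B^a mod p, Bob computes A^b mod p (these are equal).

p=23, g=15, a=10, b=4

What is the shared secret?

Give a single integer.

Answer: 12

Derivation:
A = 15^10 mod 23  (bits of 10 = 1010)
  bit 0 = 1: r = r^2 * 15 mod 23 = 1^2 * 15 = 1*15 = 15
  bit 1 = 0: r = r^2 mod 23 = 15^2 = 18
  bit 2 = 1: r = r^2 * 15 mod 23 = 18^2 * 15 = 2*15 = 7
  bit 3 = 0: r = r^2 mod 23 = 7^2 = 3
  -> A = 3
B = 15^4 mod 23  (bits of 4 = 100)
  bit 0 = 1: r = r^2 * 15 mod 23 = 1^2 * 15 = 1*15 = 15
  bit 1 = 0: r = r^2 mod 23 = 15^2 = 18
  bit 2 = 0: r = r^2 mod 23 = 18^2 = 2
  -> B = 2
s = B^a = 2^10 mod 23  (bits of 10 = 1010)
  bit 0 = 1: r = r^2 * 2 mod 23 = 1^2 * 2 = 1*2 = 2
  bit 1 = 0: r = r^2 mod 23 = 2^2 = 4
  bit 2 = 1: r = r^2 * 2 mod 23 = 4^2 * 2 = 16*2 = 9
  bit 3 = 0: r = r^2 mod 23 = 9^2 = 12
  -> s = B^a = 12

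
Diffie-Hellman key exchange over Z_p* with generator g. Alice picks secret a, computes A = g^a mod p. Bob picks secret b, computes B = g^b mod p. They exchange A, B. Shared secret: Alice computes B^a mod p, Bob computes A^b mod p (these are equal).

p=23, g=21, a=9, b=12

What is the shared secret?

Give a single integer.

A = 21^9 mod 23  (bits of 9 = 1001)
  bit 0 = 1: r = r^2 * 21 mod 23 = 1^2 * 21 = 1*21 = 21
  bit 1 = 0: r = r^2 mod 23 = 21^2 = 4
  bit 2 = 0: r = r^2 mod 23 = 4^2 = 16
  bit 3 = 1: r = r^2 * 21 mod 23 = 16^2 * 21 = 3*21 = 17
  -> A = 17
B = 21^12 mod 23  (bits of 12 = 1100)
  bit 0 = 1: r = r^2 * 21 mod 23 = 1^2 * 21 = 1*21 = 21
  bit 1 = 1: r = r^2 * 21 mod 23 = 21^2 * 21 = 4*21 = 15
  bit 2 = 0: r = r^2 mod 23 = 15^2 = 18
  bit 3 = 0: r = r^2 mod 23 = 18^2 = 2
  -> B = 2
s = B^a = 2^9 mod 23  (bits of 9 = 1001)
  bit 0 = 1: r = r^2 * 2 mod 23 = 1^2 * 2 = 1*2 = 2
  bit 1 = 0: r = r^2 mod 23 = 2^2 = 4
  bit 2 = 0: r = r^2 mod 23 = 4^2 = 16
  bit 3 = 1: r = r^2 * 2 mod 23 = 16^2 * 2 = 3*2 = 6
  -> s = B^a = 6

Answer: 6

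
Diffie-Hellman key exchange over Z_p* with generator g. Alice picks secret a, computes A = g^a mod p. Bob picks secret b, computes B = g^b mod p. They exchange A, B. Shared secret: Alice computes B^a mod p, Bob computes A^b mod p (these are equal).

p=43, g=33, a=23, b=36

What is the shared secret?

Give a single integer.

Answer: 41

Derivation:
A = 33^23 mod 43  (bits of 23 = 10111)
  bit 0 = 1: r = r^2 * 33 mod 43 = 1^2 * 33 = 1*33 = 33
  bit 1 = 0: r = r^2 mod 43 = 33^2 = 14
  bit 2 = 1: r = r^2 * 33 mod 43 = 14^2 * 33 = 24*33 = 18
  bit 3 = 1: r = r^2 * 33 mod 43 = 18^2 * 33 = 23*33 = 28
  bit 4 = 1: r = r^2 * 33 mod 43 = 28^2 * 33 = 10*33 = 29
  -> A = 29
B = 33^36 mod 43  (bits of 36 = 100100)
  bit 0 = 1: r = r^2 * 33 mod 43 = 1^2 * 33 = 1*33 = 33
  bit 1 = 0: r = r^2 mod 43 = 33^2 = 14
  bit 2 = 0: r = r^2 mod 43 = 14^2 = 24
  bit 3 = 1: r = r^2 * 33 mod 43 = 24^2 * 33 = 17*33 = 2
  bit 4 = 0: r = r^2 mod 43 = 2^2 = 4
  bit 5 = 0: r = r^2 mod 43 = 4^2 = 16
  -> B = 16
s = B^a = 16^23 mod 43  (bits of 23 = 10111)
  bit 0 = 1: r = r^2 * 16 mod 43 = 1^2 * 16 = 1*16 = 16
  bit 1 = 0: r = r^2 mod 43 = 16^2 = 41
  bit 2 = 1: r = r^2 * 16 mod 43 = 41^2 * 16 = 4*16 = 21
  bit 3 = 1: r = r^2 * 16 mod 43 = 21^2 * 16 = 11*16 = 4
  bit 4 = 1: r = r^2 * 16 mod 43 = 4^2 * 16 = 16*16 = 41
  -> s = B^a = 41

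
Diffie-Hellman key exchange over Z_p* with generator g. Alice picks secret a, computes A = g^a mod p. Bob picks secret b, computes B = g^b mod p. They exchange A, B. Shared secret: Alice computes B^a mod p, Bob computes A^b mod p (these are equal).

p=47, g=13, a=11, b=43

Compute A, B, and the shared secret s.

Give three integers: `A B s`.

Answer: 26 43 23

Derivation:
A = 13^11 mod 47  (bits of 11 = 1011)
  bit 0 = 1: r = r^2 * 13 mod 47 = 1^2 * 13 = 1*13 = 13
  bit 1 = 0: r = r^2 mod 47 = 13^2 = 28
  bit 2 = 1: r = r^2 * 13 mod 47 = 28^2 * 13 = 32*13 = 40
  bit 3 = 1: r = r^2 * 13 mod 47 = 40^2 * 13 = 2*13 = 26
  -> A = 26
B = 13^43 mod 47  (bits of 43 = 101011)
  bit 0 = 1: r = r^2 * 13 mod 47 = 1^2 * 13 = 1*13 = 13
  bit 1 = 0: r = r^2 mod 47 = 13^2 = 28
  bit 2 = 1: r = r^2 * 13 mod 47 = 28^2 * 13 = 32*13 = 40
  bit 3 = 0: r = r^2 mod 47 = 40^2 = 2
  bit 4 = 1: r = r^2 * 13 mod 47 = 2^2 * 13 = 4*13 = 5
  bit 5 = 1: r = r^2 * 13 mod 47 = 5^2 * 13 = 25*13 = 43
  -> B = 43
s = B^a = 43^11 mod 47  (bits of 11 = 1011)
  bit 0 = 1: r = r^2 * 43 mod 47 = 1^2 * 43 = 1*43 = 43
  bit 1 = 0: r = r^2 mod 47 = 43^2 = 16
  bit 2 = 1: r = r^2 * 43 mod 47 = 16^2 * 43 = 21*43 = 10
  bit 3 = 1: r = r^2 * 43 mod 47 = 10^2 * 43 = 6*43 = 23
  -> s = B^a = 23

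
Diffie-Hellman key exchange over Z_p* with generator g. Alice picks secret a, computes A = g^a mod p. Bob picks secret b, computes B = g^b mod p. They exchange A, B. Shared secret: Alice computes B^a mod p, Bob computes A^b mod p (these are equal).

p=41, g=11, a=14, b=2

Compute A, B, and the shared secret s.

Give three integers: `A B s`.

Answer: 36 39 25

Derivation:
A = 11^14 mod 41  (bits of 14 = 1110)
  bit 0 = 1: r = r^2 * 11 mod 41 = 1^2 * 11 = 1*11 = 11
  bit 1 = 1: r = r^2 * 11 mod 41 = 11^2 * 11 = 39*11 = 19
  bit 2 = 1: r = r^2 * 11 mod 41 = 19^2 * 11 = 33*11 = 35
  bit 3 = 0: r = r^2 mod 41 = 35^2 = 36
  -> A = 36
B = 11^2 mod 41  (bits of 2 = 10)
  bit 0 = 1: r = r^2 * 11 mod 41 = 1^2 * 11 = 1*11 = 11
  bit 1 = 0: r = r^2 mod 41 = 11^2 = 39
  -> B = 39
s = B^a = 39^14 mod 41  (bits of 14 = 1110)
  bit 0 = 1: r = r^2 * 39 mod 41 = 1^2 * 39 = 1*39 = 39
  bit 1 = 1: r = r^2 * 39 mod 41 = 39^2 * 39 = 4*39 = 33
  bit 2 = 1: r = r^2 * 39 mod 41 = 33^2 * 39 = 23*39 = 36
  bit 3 = 0: r = r^2 mod 41 = 36^2 = 25
  -> s = B^a = 25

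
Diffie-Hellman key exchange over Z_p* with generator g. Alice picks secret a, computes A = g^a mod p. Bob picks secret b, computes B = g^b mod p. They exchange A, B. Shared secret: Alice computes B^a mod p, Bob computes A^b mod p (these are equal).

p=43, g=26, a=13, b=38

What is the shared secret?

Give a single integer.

Answer: 24

Derivation:
A = 26^13 mod 43  (bits of 13 = 1101)
  bit 0 = 1: r = r^2 * 26 mod 43 = 1^2 * 26 = 1*26 = 26
  bit 1 = 1: r = r^2 * 26 mod 43 = 26^2 * 26 = 31*26 = 32
  bit 2 = 0: r = r^2 mod 43 = 32^2 = 35
  bit 3 = 1: r = r^2 * 26 mod 43 = 35^2 * 26 = 21*26 = 30
  -> A = 30
B = 26^38 mod 43  (bits of 38 = 100110)
  bit 0 = 1: r = r^2 * 26 mod 43 = 1^2 * 26 = 1*26 = 26
  bit 1 = 0: r = r^2 mod 43 = 26^2 = 31
  bit 2 = 0: r = r^2 mod 43 = 31^2 = 15
  bit 3 = 1: r = r^2 * 26 mod 43 = 15^2 * 26 = 10*26 = 2
  bit 4 = 1: r = r^2 * 26 mod 43 = 2^2 * 26 = 4*26 = 18
  bit 5 = 0: r = r^2 mod 43 = 18^2 = 23
  -> B = 23
s = B^a = 23^13 mod 43  (bits of 13 = 1101)
  bit 0 = 1: r = r^2 * 23 mod 43 = 1^2 * 23 = 1*23 = 23
  bit 1 = 1: r = r^2 * 23 mod 43 = 23^2 * 23 = 13*23 = 41
  bit 2 = 0: r = r^2 mod 43 = 41^2 = 4
  bit 3 = 1: r = r^2 * 23 mod 43 = 4^2 * 23 = 16*23 = 24
  -> s = B^a = 24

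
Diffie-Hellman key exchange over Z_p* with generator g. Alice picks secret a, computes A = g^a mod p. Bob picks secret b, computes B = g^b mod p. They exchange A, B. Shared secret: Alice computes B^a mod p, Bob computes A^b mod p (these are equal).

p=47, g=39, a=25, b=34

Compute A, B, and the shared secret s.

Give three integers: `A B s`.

A = 39^25 mod 47  (bits of 25 = 11001)
  bit 0 = 1: r = r^2 * 39 mod 47 = 1^2 * 39 = 1*39 = 39
  bit 1 = 1: r = r^2 * 39 mod 47 = 39^2 * 39 = 17*39 = 5
  bit 2 = 0: r = r^2 mod 47 = 5^2 = 25
  bit 3 = 0: r = r^2 mod 47 = 25^2 = 14
  bit 4 = 1: r = r^2 * 39 mod 47 = 14^2 * 39 = 8*39 = 30
  -> A = 30
B = 39^34 mod 47  (bits of 34 = 100010)
  bit 0 = 1: r = r^2 * 39 mod 47 = 1^2 * 39 = 1*39 = 39
  bit 1 = 0: r = r^2 mod 47 = 39^2 = 17
  bit 2 = 0: r = r^2 mod 47 = 17^2 = 7
  bit 3 = 0: r = r^2 mod 47 = 7^2 = 2
  bit 4 = 1: r = r^2 * 39 mod 47 = 2^2 * 39 = 4*39 = 15
  bit 5 = 0: r = r^2 mod 47 = 15^2 = 37
  -> B = 37
s = B^a = 37^25 mod 47  (bits of 25 = 11001)
  bit 0 = 1: r = r^2 * 37 mod 47 = 1^2 * 37 = 1*37 = 37
  bit 1 = 1: r = r^2 * 37 mod 47 = 37^2 * 37 = 6*37 = 34
  bit 2 = 0: r = r^2 mod 47 = 34^2 = 28
  bit 3 = 0: r = r^2 mod 47 = 28^2 = 32
  bit 4 = 1: r = r^2 * 37 mod 47 = 32^2 * 37 = 37*37 = 6
  -> s = B^a = 6

Answer: 30 37 6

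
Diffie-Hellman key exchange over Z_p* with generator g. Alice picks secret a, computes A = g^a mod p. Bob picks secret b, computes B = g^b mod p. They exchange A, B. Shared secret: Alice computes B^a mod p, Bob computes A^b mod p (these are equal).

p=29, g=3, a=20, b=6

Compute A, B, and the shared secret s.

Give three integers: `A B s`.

Answer: 25 4 7

Derivation:
A = 3^20 mod 29  (bits of 20 = 10100)
  bit 0 = 1: r = r^2 * 3 mod 29 = 1^2 * 3 = 1*3 = 3
  bit 1 = 0: r = r^2 mod 29 = 3^2 = 9
  bit 2 = 1: r = r^2 * 3 mod 29 = 9^2 * 3 = 23*3 = 11
  bit 3 = 0: r = r^2 mod 29 = 11^2 = 5
  bit 4 = 0: r = r^2 mod 29 = 5^2 = 25
  -> A = 25
B = 3^6 mod 29  (bits of 6 = 110)
  bit 0 = 1: r = r^2 * 3 mod 29 = 1^2 * 3 = 1*3 = 3
  bit 1 = 1: r = r^2 * 3 mod 29 = 3^2 * 3 = 9*3 = 27
  bit 2 = 0: r = r^2 mod 29 = 27^2 = 4
  -> B = 4
s = B^a = 4^20 mod 29  (bits of 20 = 10100)
  bit 0 = 1: r = r^2 * 4 mod 29 = 1^2 * 4 = 1*4 = 4
  bit 1 = 0: r = r^2 mod 29 = 4^2 = 16
  bit 2 = 1: r = r^2 * 4 mod 29 = 16^2 * 4 = 24*4 = 9
  bit 3 = 0: r = r^2 mod 29 = 9^2 = 23
  bit 4 = 0: r = r^2 mod 29 = 23^2 = 7
  -> s = B^a = 7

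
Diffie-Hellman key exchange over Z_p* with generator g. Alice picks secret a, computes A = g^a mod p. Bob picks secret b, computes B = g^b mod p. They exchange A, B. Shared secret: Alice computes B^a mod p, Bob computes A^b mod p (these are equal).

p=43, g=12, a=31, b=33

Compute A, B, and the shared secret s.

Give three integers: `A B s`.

A = 12^31 mod 43  (bits of 31 = 11111)
  bit 0 = 1: r = r^2 * 12 mod 43 = 1^2 * 12 = 1*12 = 12
  bit 1 = 1: r = r^2 * 12 mod 43 = 12^2 * 12 = 15*12 = 8
  bit 2 = 1: r = r^2 * 12 mod 43 = 8^2 * 12 = 21*12 = 37
  bit 3 = 1: r = r^2 * 12 mod 43 = 37^2 * 12 = 36*12 = 2
  bit 4 = 1: r = r^2 * 12 mod 43 = 2^2 * 12 = 4*12 = 5
  -> A = 5
B = 12^33 mod 43  (bits of 33 = 100001)
  bit 0 = 1: r = r^2 * 12 mod 43 = 1^2 * 12 = 1*12 = 12
  bit 1 = 0: r = r^2 mod 43 = 12^2 = 15
  bit 2 = 0: r = r^2 mod 43 = 15^2 = 10
  bit 3 = 0: r = r^2 mod 43 = 10^2 = 14
  bit 4 = 0: r = r^2 mod 43 = 14^2 = 24
  bit 5 = 1: r = r^2 * 12 mod 43 = 24^2 * 12 = 17*12 = 32
  -> B = 32
s = B^a = 32^31 mod 43  (bits of 31 = 11111)
  bit 0 = 1: r = r^2 * 32 mod 43 = 1^2 * 32 = 1*32 = 32
  bit 1 = 1: r = r^2 * 32 mod 43 = 32^2 * 32 = 35*32 = 2
  bit 2 = 1: r = r^2 * 32 mod 43 = 2^2 * 32 = 4*32 = 42
  bit 3 = 1: r = r^2 * 32 mod 43 = 42^2 * 32 = 1*32 = 32
  bit 4 = 1: r = r^2 * 32 mod 43 = 32^2 * 32 = 35*32 = 2
  -> s = B^a = 2

Answer: 5 32 2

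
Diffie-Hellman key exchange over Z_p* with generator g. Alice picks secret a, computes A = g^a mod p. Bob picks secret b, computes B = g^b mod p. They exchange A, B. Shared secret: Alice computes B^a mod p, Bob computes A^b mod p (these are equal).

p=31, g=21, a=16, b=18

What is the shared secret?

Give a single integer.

Answer: 8

Derivation:
A = 21^16 mod 31  (bits of 16 = 10000)
  bit 0 = 1: r = r^2 * 21 mod 31 = 1^2 * 21 = 1*21 = 21
  bit 1 = 0: r = r^2 mod 31 = 21^2 = 7
  bit 2 = 0: r = r^2 mod 31 = 7^2 = 18
  bit 3 = 0: r = r^2 mod 31 = 18^2 = 14
  bit 4 = 0: r = r^2 mod 31 = 14^2 = 10
  -> A = 10
B = 21^18 mod 31  (bits of 18 = 10010)
  bit 0 = 1: r = r^2 * 21 mod 31 = 1^2 * 21 = 1*21 = 21
  bit 1 = 0: r = r^2 mod 31 = 21^2 = 7
  bit 2 = 0: r = r^2 mod 31 = 7^2 = 18
  bit 3 = 1: r = r^2 * 21 mod 31 = 18^2 * 21 = 14*21 = 15
  bit 4 = 0: r = r^2 mod 31 = 15^2 = 8
  -> B = 8
s = B^a = 8^16 mod 31  (bits of 16 = 10000)
  bit 0 = 1: r = r^2 * 8 mod 31 = 1^2 * 8 = 1*8 = 8
  bit 1 = 0: r = r^2 mod 31 = 8^2 = 2
  bit 2 = 0: r = r^2 mod 31 = 2^2 = 4
  bit 3 = 0: r = r^2 mod 31 = 4^2 = 16
  bit 4 = 0: r = r^2 mod 31 = 16^2 = 8
  -> s = B^a = 8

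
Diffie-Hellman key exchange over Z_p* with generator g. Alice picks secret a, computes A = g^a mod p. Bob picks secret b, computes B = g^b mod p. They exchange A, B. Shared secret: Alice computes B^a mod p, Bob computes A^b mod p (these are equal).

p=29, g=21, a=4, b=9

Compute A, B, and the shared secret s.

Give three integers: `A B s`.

Answer: 7 14 20

Derivation:
A = 21^4 mod 29  (bits of 4 = 100)
  bit 0 = 1: r = r^2 * 21 mod 29 = 1^2 * 21 = 1*21 = 21
  bit 1 = 0: r = r^2 mod 29 = 21^2 = 6
  bit 2 = 0: r = r^2 mod 29 = 6^2 = 7
  -> A = 7
B = 21^9 mod 29  (bits of 9 = 1001)
  bit 0 = 1: r = r^2 * 21 mod 29 = 1^2 * 21 = 1*21 = 21
  bit 1 = 0: r = r^2 mod 29 = 21^2 = 6
  bit 2 = 0: r = r^2 mod 29 = 6^2 = 7
  bit 3 = 1: r = r^2 * 21 mod 29 = 7^2 * 21 = 20*21 = 14
  -> B = 14
s = B^a = 14^4 mod 29  (bits of 4 = 100)
  bit 0 = 1: r = r^2 * 14 mod 29 = 1^2 * 14 = 1*14 = 14
  bit 1 = 0: r = r^2 mod 29 = 14^2 = 22
  bit 2 = 0: r = r^2 mod 29 = 22^2 = 20
  -> s = B^a = 20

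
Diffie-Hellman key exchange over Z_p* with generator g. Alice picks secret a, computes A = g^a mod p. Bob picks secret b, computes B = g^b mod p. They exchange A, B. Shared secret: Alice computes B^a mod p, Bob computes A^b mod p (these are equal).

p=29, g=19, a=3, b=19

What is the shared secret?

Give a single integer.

A = 19^3 mod 29  (bits of 3 = 11)
  bit 0 = 1: r = r^2 * 19 mod 29 = 1^2 * 19 = 1*19 = 19
  bit 1 = 1: r = r^2 * 19 mod 29 = 19^2 * 19 = 13*19 = 15
  -> A = 15
B = 19^19 mod 29  (bits of 19 = 10011)
  bit 0 = 1: r = r^2 * 19 mod 29 = 1^2 * 19 = 1*19 = 19
  bit 1 = 0: r = r^2 mod 29 = 19^2 = 13
  bit 2 = 0: r = r^2 mod 29 = 13^2 = 24
  bit 3 = 1: r = r^2 * 19 mod 29 = 24^2 * 19 = 25*19 = 11
  bit 4 = 1: r = r^2 * 19 mod 29 = 11^2 * 19 = 5*19 = 8
  -> B = 8
s = B^a = 8^3 mod 29  (bits of 3 = 11)
  bit 0 = 1: r = r^2 * 8 mod 29 = 1^2 * 8 = 1*8 = 8
  bit 1 = 1: r = r^2 * 8 mod 29 = 8^2 * 8 = 6*8 = 19
  -> s = B^a = 19

Answer: 19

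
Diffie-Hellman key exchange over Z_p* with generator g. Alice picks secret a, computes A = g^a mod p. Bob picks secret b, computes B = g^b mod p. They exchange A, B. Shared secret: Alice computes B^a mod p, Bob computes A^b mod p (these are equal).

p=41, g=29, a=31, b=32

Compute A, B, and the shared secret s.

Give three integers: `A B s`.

A = 29^31 mod 41  (bits of 31 = 11111)
  bit 0 = 1: r = r^2 * 29 mod 41 = 1^2 * 29 = 1*29 = 29
  bit 1 = 1: r = r^2 * 29 mod 41 = 29^2 * 29 = 21*29 = 35
  bit 2 = 1: r = r^2 * 29 mod 41 = 35^2 * 29 = 36*29 = 19
  bit 3 = 1: r = r^2 * 29 mod 41 = 19^2 * 29 = 33*29 = 14
  bit 4 = 1: r = r^2 * 29 mod 41 = 14^2 * 29 = 32*29 = 26
  -> A = 26
B = 29^32 mod 41  (bits of 32 = 100000)
  bit 0 = 1: r = r^2 * 29 mod 41 = 1^2 * 29 = 1*29 = 29
  bit 1 = 0: r = r^2 mod 41 = 29^2 = 21
  bit 2 = 0: r = r^2 mod 41 = 21^2 = 31
  bit 3 = 0: r = r^2 mod 41 = 31^2 = 18
  bit 4 = 0: r = r^2 mod 41 = 18^2 = 37
  bit 5 = 0: r = r^2 mod 41 = 37^2 = 16
  -> B = 16
s = B^a = 16^31 mod 41  (bits of 31 = 11111)
  bit 0 = 1: r = r^2 * 16 mod 41 = 1^2 * 16 = 1*16 = 16
  bit 1 = 1: r = r^2 * 16 mod 41 = 16^2 * 16 = 10*16 = 37
  bit 2 = 1: r = r^2 * 16 mod 41 = 37^2 * 16 = 16*16 = 10
  bit 3 = 1: r = r^2 * 16 mod 41 = 10^2 * 16 = 18*16 = 1
  bit 4 = 1: r = r^2 * 16 mod 41 = 1^2 * 16 = 1*16 = 16
  -> s = B^a = 16

Answer: 26 16 16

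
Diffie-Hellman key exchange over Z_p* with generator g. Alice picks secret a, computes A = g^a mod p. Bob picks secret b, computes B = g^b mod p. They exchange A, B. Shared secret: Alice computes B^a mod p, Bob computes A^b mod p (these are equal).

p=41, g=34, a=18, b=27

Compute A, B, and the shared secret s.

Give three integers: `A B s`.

Answer: 5 17 20

Derivation:
A = 34^18 mod 41  (bits of 18 = 10010)
  bit 0 = 1: r = r^2 * 34 mod 41 = 1^2 * 34 = 1*34 = 34
  bit 1 = 0: r = r^2 mod 41 = 34^2 = 8
  bit 2 = 0: r = r^2 mod 41 = 8^2 = 23
  bit 3 = 1: r = r^2 * 34 mod 41 = 23^2 * 34 = 37*34 = 28
  bit 4 = 0: r = r^2 mod 41 = 28^2 = 5
  -> A = 5
B = 34^27 mod 41  (bits of 27 = 11011)
  bit 0 = 1: r = r^2 * 34 mod 41 = 1^2 * 34 = 1*34 = 34
  bit 1 = 1: r = r^2 * 34 mod 41 = 34^2 * 34 = 8*34 = 26
  bit 2 = 0: r = r^2 mod 41 = 26^2 = 20
  bit 3 = 1: r = r^2 * 34 mod 41 = 20^2 * 34 = 31*34 = 29
  bit 4 = 1: r = r^2 * 34 mod 41 = 29^2 * 34 = 21*34 = 17
  -> B = 17
s = B^a = 17^18 mod 41  (bits of 18 = 10010)
  bit 0 = 1: r = r^2 * 17 mod 41 = 1^2 * 17 = 1*17 = 17
  bit 1 = 0: r = r^2 mod 41 = 17^2 = 2
  bit 2 = 0: r = r^2 mod 41 = 2^2 = 4
  bit 3 = 1: r = r^2 * 17 mod 41 = 4^2 * 17 = 16*17 = 26
  bit 4 = 0: r = r^2 mod 41 = 26^2 = 20
  -> s = B^a = 20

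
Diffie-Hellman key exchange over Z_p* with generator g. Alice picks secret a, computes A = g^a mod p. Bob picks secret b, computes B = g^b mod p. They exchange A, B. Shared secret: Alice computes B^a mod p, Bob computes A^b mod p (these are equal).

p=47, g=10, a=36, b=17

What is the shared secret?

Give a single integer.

Answer: 4

Derivation:
A = 10^36 mod 47  (bits of 36 = 100100)
  bit 0 = 1: r = r^2 * 10 mod 47 = 1^2 * 10 = 1*10 = 10
  bit 1 = 0: r = r^2 mod 47 = 10^2 = 6
  bit 2 = 0: r = r^2 mod 47 = 6^2 = 36
  bit 3 = 1: r = r^2 * 10 mod 47 = 36^2 * 10 = 27*10 = 35
  bit 4 = 0: r = r^2 mod 47 = 35^2 = 3
  bit 5 = 0: r = r^2 mod 47 = 3^2 = 9
  -> A = 9
B = 10^17 mod 47  (bits of 17 = 10001)
  bit 0 = 1: r = r^2 * 10 mod 47 = 1^2 * 10 = 1*10 = 10
  bit 1 = 0: r = r^2 mod 47 = 10^2 = 6
  bit 2 = 0: r = r^2 mod 47 = 6^2 = 36
  bit 3 = 0: r = r^2 mod 47 = 36^2 = 27
  bit 4 = 1: r = r^2 * 10 mod 47 = 27^2 * 10 = 24*10 = 5
  -> B = 5
s = B^a = 5^36 mod 47  (bits of 36 = 100100)
  bit 0 = 1: r = r^2 * 5 mod 47 = 1^2 * 5 = 1*5 = 5
  bit 1 = 0: r = r^2 mod 47 = 5^2 = 25
  bit 2 = 0: r = r^2 mod 47 = 25^2 = 14
  bit 3 = 1: r = r^2 * 5 mod 47 = 14^2 * 5 = 8*5 = 40
  bit 4 = 0: r = r^2 mod 47 = 40^2 = 2
  bit 5 = 0: r = r^2 mod 47 = 2^2 = 4
  -> s = B^a = 4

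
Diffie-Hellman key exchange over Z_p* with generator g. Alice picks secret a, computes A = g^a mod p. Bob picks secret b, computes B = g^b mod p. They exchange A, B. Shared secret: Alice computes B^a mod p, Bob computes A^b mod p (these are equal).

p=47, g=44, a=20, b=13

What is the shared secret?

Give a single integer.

Answer: 25

Derivation:
A = 44^20 mod 47  (bits of 20 = 10100)
  bit 0 = 1: r = r^2 * 44 mod 47 = 1^2 * 44 = 1*44 = 44
  bit 1 = 0: r = r^2 mod 47 = 44^2 = 9
  bit 2 = 1: r = r^2 * 44 mod 47 = 9^2 * 44 = 34*44 = 39
  bit 3 = 0: r = r^2 mod 47 = 39^2 = 17
  bit 4 = 0: r = r^2 mod 47 = 17^2 = 7
  -> A = 7
B = 44^13 mod 47  (bits of 13 = 1101)
  bit 0 = 1: r = r^2 * 44 mod 47 = 1^2 * 44 = 1*44 = 44
  bit 1 = 1: r = r^2 * 44 mod 47 = 44^2 * 44 = 9*44 = 20
  bit 2 = 0: r = r^2 mod 47 = 20^2 = 24
  bit 3 = 1: r = r^2 * 44 mod 47 = 24^2 * 44 = 12*44 = 11
  -> B = 11
s = B^a = 11^20 mod 47  (bits of 20 = 10100)
  bit 0 = 1: r = r^2 * 11 mod 47 = 1^2 * 11 = 1*11 = 11
  bit 1 = 0: r = r^2 mod 47 = 11^2 = 27
  bit 2 = 1: r = r^2 * 11 mod 47 = 27^2 * 11 = 24*11 = 29
  bit 3 = 0: r = r^2 mod 47 = 29^2 = 42
  bit 4 = 0: r = r^2 mod 47 = 42^2 = 25
  -> s = B^a = 25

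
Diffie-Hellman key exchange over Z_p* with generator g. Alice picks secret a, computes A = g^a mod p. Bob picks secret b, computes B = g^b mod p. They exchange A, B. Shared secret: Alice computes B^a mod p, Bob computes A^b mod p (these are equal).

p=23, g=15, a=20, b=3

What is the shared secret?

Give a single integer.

Answer: 16

Derivation:
A = 15^20 mod 23  (bits of 20 = 10100)
  bit 0 = 1: r = r^2 * 15 mod 23 = 1^2 * 15 = 1*15 = 15
  bit 1 = 0: r = r^2 mod 23 = 15^2 = 18
  bit 2 = 1: r = r^2 * 15 mod 23 = 18^2 * 15 = 2*15 = 7
  bit 3 = 0: r = r^2 mod 23 = 7^2 = 3
  bit 4 = 0: r = r^2 mod 23 = 3^2 = 9
  -> A = 9
B = 15^3 mod 23  (bits of 3 = 11)
  bit 0 = 1: r = r^2 * 15 mod 23 = 1^2 * 15 = 1*15 = 15
  bit 1 = 1: r = r^2 * 15 mod 23 = 15^2 * 15 = 18*15 = 17
  -> B = 17
s = B^a = 17^20 mod 23  (bits of 20 = 10100)
  bit 0 = 1: r = r^2 * 17 mod 23 = 1^2 * 17 = 1*17 = 17
  bit 1 = 0: r = r^2 mod 23 = 17^2 = 13
  bit 2 = 1: r = r^2 * 17 mod 23 = 13^2 * 17 = 8*17 = 21
  bit 3 = 0: r = r^2 mod 23 = 21^2 = 4
  bit 4 = 0: r = r^2 mod 23 = 4^2 = 16
  -> s = B^a = 16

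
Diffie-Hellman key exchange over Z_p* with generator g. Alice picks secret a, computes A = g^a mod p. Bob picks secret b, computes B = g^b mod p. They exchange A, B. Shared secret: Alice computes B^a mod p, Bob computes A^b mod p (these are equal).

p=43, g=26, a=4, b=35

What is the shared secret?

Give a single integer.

A = 26^4 mod 43  (bits of 4 = 100)
  bit 0 = 1: r = r^2 * 26 mod 43 = 1^2 * 26 = 1*26 = 26
  bit 1 = 0: r = r^2 mod 43 = 26^2 = 31
  bit 2 = 0: r = r^2 mod 43 = 31^2 = 15
  -> A = 15
B = 26^35 mod 43  (bits of 35 = 100011)
  bit 0 = 1: r = r^2 * 26 mod 43 = 1^2 * 26 = 1*26 = 26
  bit 1 = 0: r = r^2 mod 43 = 26^2 = 31
  bit 2 = 0: r = r^2 mod 43 = 31^2 = 15
  bit 3 = 0: r = r^2 mod 43 = 15^2 = 10
  bit 4 = 1: r = r^2 * 26 mod 43 = 10^2 * 26 = 14*26 = 20
  bit 5 = 1: r = r^2 * 26 mod 43 = 20^2 * 26 = 13*26 = 37
  -> B = 37
s = B^a = 37^4 mod 43  (bits of 4 = 100)
  bit 0 = 1: r = r^2 * 37 mod 43 = 1^2 * 37 = 1*37 = 37
  bit 1 = 0: r = r^2 mod 43 = 37^2 = 36
  bit 2 = 0: r = r^2 mod 43 = 36^2 = 6
  -> s = B^a = 6

Answer: 6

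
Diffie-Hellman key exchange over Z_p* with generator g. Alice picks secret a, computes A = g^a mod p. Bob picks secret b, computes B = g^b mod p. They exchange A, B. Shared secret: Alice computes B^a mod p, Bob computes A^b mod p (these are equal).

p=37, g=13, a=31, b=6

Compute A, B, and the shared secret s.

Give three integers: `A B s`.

Answer: 18 11 11

Derivation:
A = 13^31 mod 37  (bits of 31 = 11111)
  bit 0 = 1: r = r^2 * 13 mod 37 = 1^2 * 13 = 1*13 = 13
  bit 1 = 1: r = r^2 * 13 mod 37 = 13^2 * 13 = 21*13 = 14
  bit 2 = 1: r = r^2 * 13 mod 37 = 14^2 * 13 = 11*13 = 32
  bit 3 = 1: r = r^2 * 13 mod 37 = 32^2 * 13 = 25*13 = 29
  bit 4 = 1: r = r^2 * 13 mod 37 = 29^2 * 13 = 27*13 = 18
  -> A = 18
B = 13^6 mod 37  (bits of 6 = 110)
  bit 0 = 1: r = r^2 * 13 mod 37 = 1^2 * 13 = 1*13 = 13
  bit 1 = 1: r = r^2 * 13 mod 37 = 13^2 * 13 = 21*13 = 14
  bit 2 = 0: r = r^2 mod 37 = 14^2 = 11
  -> B = 11
s = B^a = 11^31 mod 37  (bits of 31 = 11111)
  bit 0 = 1: r = r^2 * 11 mod 37 = 1^2 * 11 = 1*11 = 11
  bit 1 = 1: r = r^2 * 11 mod 37 = 11^2 * 11 = 10*11 = 36
  bit 2 = 1: r = r^2 * 11 mod 37 = 36^2 * 11 = 1*11 = 11
  bit 3 = 1: r = r^2 * 11 mod 37 = 11^2 * 11 = 10*11 = 36
  bit 4 = 1: r = r^2 * 11 mod 37 = 36^2 * 11 = 1*11 = 11
  -> s = B^a = 11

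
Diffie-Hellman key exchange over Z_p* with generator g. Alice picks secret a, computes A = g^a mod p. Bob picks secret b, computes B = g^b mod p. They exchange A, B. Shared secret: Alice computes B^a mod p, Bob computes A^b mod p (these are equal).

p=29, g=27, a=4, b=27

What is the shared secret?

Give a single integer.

A = 27^4 mod 29  (bits of 4 = 100)
  bit 0 = 1: r = r^2 * 27 mod 29 = 1^2 * 27 = 1*27 = 27
  bit 1 = 0: r = r^2 mod 29 = 27^2 = 4
  bit 2 = 0: r = r^2 mod 29 = 4^2 = 16
  -> A = 16
B = 27^27 mod 29  (bits of 27 = 11011)
  bit 0 = 1: r = r^2 * 27 mod 29 = 1^2 * 27 = 1*27 = 27
  bit 1 = 1: r = r^2 * 27 mod 29 = 27^2 * 27 = 4*27 = 21
  bit 2 = 0: r = r^2 mod 29 = 21^2 = 6
  bit 3 = 1: r = r^2 * 27 mod 29 = 6^2 * 27 = 7*27 = 15
  bit 4 = 1: r = r^2 * 27 mod 29 = 15^2 * 27 = 22*27 = 14
  -> B = 14
s = B^a = 14^4 mod 29  (bits of 4 = 100)
  bit 0 = 1: r = r^2 * 14 mod 29 = 1^2 * 14 = 1*14 = 14
  bit 1 = 0: r = r^2 mod 29 = 14^2 = 22
  bit 2 = 0: r = r^2 mod 29 = 22^2 = 20
  -> s = B^a = 20

Answer: 20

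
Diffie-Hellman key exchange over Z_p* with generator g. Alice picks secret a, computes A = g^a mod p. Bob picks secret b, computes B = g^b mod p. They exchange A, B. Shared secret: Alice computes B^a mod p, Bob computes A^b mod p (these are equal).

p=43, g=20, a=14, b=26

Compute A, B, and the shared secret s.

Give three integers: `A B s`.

Answer: 36 17 6

Derivation:
A = 20^14 mod 43  (bits of 14 = 1110)
  bit 0 = 1: r = r^2 * 20 mod 43 = 1^2 * 20 = 1*20 = 20
  bit 1 = 1: r = r^2 * 20 mod 43 = 20^2 * 20 = 13*20 = 2
  bit 2 = 1: r = r^2 * 20 mod 43 = 2^2 * 20 = 4*20 = 37
  bit 3 = 0: r = r^2 mod 43 = 37^2 = 36
  -> A = 36
B = 20^26 mod 43  (bits of 26 = 11010)
  bit 0 = 1: r = r^2 * 20 mod 43 = 1^2 * 20 = 1*20 = 20
  bit 1 = 1: r = r^2 * 20 mod 43 = 20^2 * 20 = 13*20 = 2
  bit 2 = 0: r = r^2 mod 43 = 2^2 = 4
  bit 3 = 1: r = r^2 * 20 mod 43 = 4^2 * 20 = 16*20 = 19
  bit 4 = 0: r = r^2 mod 43 = 19^2 = 17
  -> B = 17
s = B^a = 17^14 mod 43  (bits of 14 = 1110)
  bit 0 = 1: r = r^2 * 17 mod 43 = 1^2 * 17 = 1*17 = 17
  bit 1 = 1: r = r^2 * 17 mod 43 = 17^2 * 17 = 31*17 = 11
  bit 2 = 1: r = r^2 * 17 mod 43 = 11^2 * 17 = 35*17 = 36
  bit 3 = 0: r = r^2 mod 43 = 36^2 = 6
  -> s = B^a = 6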